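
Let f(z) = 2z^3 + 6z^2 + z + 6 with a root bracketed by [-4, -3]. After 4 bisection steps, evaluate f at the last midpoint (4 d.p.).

-0.9976

m = -3.5, f(m) = -9.75 (−); new bracket [-3.5, -3]
m = -3.25, f(m) = -2.53125 (−); new bracket [-3.25, -3]
m = -3.125, f(m) = 0.433594 (+); new bracket [-3.25, -3.125]
m = -3.1875, f(m) = -0.9976 (−); new bracket [-3.1875, -3.125]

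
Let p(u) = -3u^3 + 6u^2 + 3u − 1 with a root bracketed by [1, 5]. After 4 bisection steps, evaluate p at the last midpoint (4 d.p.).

m = 3, p(m) = -19 (−); new bracket [1, 3]
m = 2, p(m) = 5 (+); new bracket [2, 3]
m = 2.5, p(m) = -2.875 (−); new bracket [2, 2.5]
m = 2.25, p(m) = 1.9531 (+); new bracket [2.25, 2.5]

1.9531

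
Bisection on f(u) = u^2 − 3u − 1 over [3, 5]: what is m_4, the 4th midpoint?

u = 4 gives f = 3, positive; keep [3, 4]
u = 3.5 gives f = 0.75, positive; keep [3, 3.5]
u = 3.25 gives f = -0.1875, negative; keep [3.25, 3.5]
u = 3.375 gives f = 0.2656, positive; keep [3.25, 3.375]

3.375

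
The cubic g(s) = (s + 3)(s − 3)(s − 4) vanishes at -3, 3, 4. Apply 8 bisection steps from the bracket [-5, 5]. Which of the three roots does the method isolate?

-3

m = 0, g(m) = 36 (+); new bracket [-5, 0]
m = -2.5, g(m) = 17.875 (+); new bracket [-5, -2.5]
m = -3.75, g(m) = -39.234375 (−); new bracket [-3.75, -2.5]
m = -3.125, g(m) = -5.4551 (−); new bracket [-3.125, -2.5]
m = -2.8125, g(m) = 7.4246 (+); new bracket [-3.125, -2.8125]
m = -2.96875, g(m) = 1.2998 (+); new bracket [-3.125, -2.96875]
m = -3.046875, g(m) = -1.9974 (−); new bracket [-3.046875, -2.96875]
m = -3.0078125, g(m) = -0.3289 (−); new bracket [-3.0078125, -2.96875]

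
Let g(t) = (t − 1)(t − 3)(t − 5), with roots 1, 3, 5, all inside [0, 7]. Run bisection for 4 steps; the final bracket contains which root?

5

g(3.5) = -1.875 < 0, so the root lies in [3.5, 7]
g(5.25) = 2.390625 > 0, so the root lies in [3.5, 5.25]
g(4.375) = -2.900391 < 0, so the root lies in [4.375, 5.25]
g(4.8125) = -1.2957 < 0, so the root lies in [4.8125, 5.25]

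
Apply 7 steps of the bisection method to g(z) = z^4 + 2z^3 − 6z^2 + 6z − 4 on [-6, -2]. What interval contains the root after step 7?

[-3.96875, -3.9375]

g(-4) = 4 > 0, so the root lies in [-4, -2]
g(-3) = -49 < 0, so the root lies in [-4, -3]
g(-3.5) = -34.1875 < 0, so the root lies in [-4, -3.5]
g(-3.75) = -18.5898 < 0, so the root lies in [-4, -3.75]
g(-3.875) = -8.2458 < 0, so the root lies in [-4, -3.875]
g(-3.9375) = -2.3706 < 0, so the root lies in [-4, -3.9375]
g(-3.96875) = 0.7515 > 0, so the root lies in [-3.96875, -3.9375]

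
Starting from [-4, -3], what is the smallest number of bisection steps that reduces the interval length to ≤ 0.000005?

18

Width after n steps is 1/2^n. Need 2^n ≥ 1/0.000005 = 200000.
2^17 = 131072 < 200000 ≤ 2^18 = 262144, so n = 18.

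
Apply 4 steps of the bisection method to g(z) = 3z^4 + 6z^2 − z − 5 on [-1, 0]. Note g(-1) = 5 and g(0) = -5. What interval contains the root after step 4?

[-0.75, -0.6875]

z = -0.5 gives g = -2.8125, negative; keep [-1, -0.5]
z = -0.75 gives g = 0.074219, positive; keep [-0.75, -0.5]
z = -0.625 gives g = -1.573486, negative; keep [-0.75, -0.625]
z = -0.6875 gives g = -0.8064, negative; keep [-0.75, -0.6875]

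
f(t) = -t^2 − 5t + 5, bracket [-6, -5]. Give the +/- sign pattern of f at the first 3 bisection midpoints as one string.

t = -5.5 gives f = 2.25, positive; keep [-6, -5.5]
t = -5.75 gives f = 0.6875, positive; keep [-6, -5.75]
t = -5.875 gives f = -0.140625, negative; keep [-5.875, -5.75]

++-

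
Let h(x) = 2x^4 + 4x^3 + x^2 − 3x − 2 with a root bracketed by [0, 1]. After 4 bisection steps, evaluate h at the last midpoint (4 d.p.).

0.9073

midpoint 0.5: h = -2.625 < 0 → [0.5, 1]
midpoint 0.75: h = -1.367188 < 0 → [0.75, 1]
midpoint 0.875: h = -0.007324 < 0 → [0.875, 1]
midpoint 0.9375: h = 0.9073 > 0 → [0.875, 0.9375]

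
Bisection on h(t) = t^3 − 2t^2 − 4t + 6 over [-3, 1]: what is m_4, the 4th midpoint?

-1.75

m = -1, h(m) = 7 (+); new bracket [-3, -1]
m = -2, h(m) = -2 (−); new bracket [-2, -1]
m = -1.5, h(m) = 4.125 (+); new bracket [-2, -1.5]
m = -1.75, h(m) = 1.5156 (+); new bracket [-2, -1.75]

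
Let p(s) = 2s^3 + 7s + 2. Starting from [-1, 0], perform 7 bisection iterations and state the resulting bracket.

s = -0.5 gives p = -1.75, negative; keep [-0.5, 0]
s = -0.25 gives p = 0.21875, positive; keep [-0.5, -0.25]
s = -0.375 gives p = -0.730469, negative; keep [-0.375, -0.25]
s = -0.3125 gives p = -0.2485, negative; keep [-0.3125, -0.25]
s = -0.28125 gives p = -0.0132, negative; keep [-0.28125, -0.25]
s = -0.265625 gives p = 0.1031, positive; keep [-0.28125, -0.265625]
s = -0.2734375 gives p = 0.045, positive; keep [-0.28125, -0.2734375]

[-0.28125, -0.2734375]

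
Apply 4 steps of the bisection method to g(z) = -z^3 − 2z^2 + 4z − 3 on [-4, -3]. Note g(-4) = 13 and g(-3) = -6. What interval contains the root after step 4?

midpoint -3.5: g = 1.375 > 0 → [-3.5, -3]
midpoint -3.25: g = -2.796875 < 0 → [-3.5, -3.25]
midpoint -3.375: g = -0.837891 < 0 → [-3.5, -3.375]
midpoint -3.4375: g = 0.2361 > 0 → [-3.4375, -3.375]

[-3.4375, -3.375]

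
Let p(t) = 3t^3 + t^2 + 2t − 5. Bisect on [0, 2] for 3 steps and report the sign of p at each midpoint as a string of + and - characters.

+--

p(1) = 1 > 0, so the root lies in [0, 1]
p(0.5) = -3.375 < 0, so the root lies in [0.5, 1]
p(0.75) = -1.671875 < 0, so the root lies in [0.75, 1]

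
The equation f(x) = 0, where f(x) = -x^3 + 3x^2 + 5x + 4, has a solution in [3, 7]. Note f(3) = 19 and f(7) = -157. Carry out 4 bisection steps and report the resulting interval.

[4.25, 4.5]

x = 5 gives f = -21, negative; keep [3, 5]
x = 4 gives f = 8, positive; keep [4, 5]
x = 4.5 gives f = -3.875, negative; keep [4, 4.5]
x = 4.25 gives f = 2.6719, positive; keep [4.25, 4.5]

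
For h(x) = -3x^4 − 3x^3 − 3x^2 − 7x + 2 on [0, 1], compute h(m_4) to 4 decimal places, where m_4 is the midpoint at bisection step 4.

-0.6006

midpoint 0.5: h = -2.8125 < 0 → [0, 0.5]
midpoint 0.25: h = 0.003906 > 0 → [0.25, 0.5]
midpoint 0.375: h = -1.264404 < 0 → [0.25, 0.375]
midpoint 0.3125: h = -0.6006 < 0 → [0.25, 0.3125]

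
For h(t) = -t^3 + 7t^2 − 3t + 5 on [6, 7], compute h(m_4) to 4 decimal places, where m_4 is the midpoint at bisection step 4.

-1.0867

m = 6.5, h(m) = 6.625 (+); new bracket [6.5, 7]
m = 6.75, h(m) = -3.859375 (−); new bracket [6.5, 6.75]
m = 6.625, h(m) = 1.583984 (+); new bracket [6.625, 6.75]
m = 6.6875, h(m) = -1.0867 (−); new bracket [6.625, 6.6875]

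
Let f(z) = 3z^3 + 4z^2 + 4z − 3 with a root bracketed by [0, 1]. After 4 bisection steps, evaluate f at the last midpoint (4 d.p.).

m = 0.5, f(m) = 0.375 (+); new bracket [0, 0.5]
m = 0.25, f(m) = -1.703125 (−); new bracket [0.25, 0.5]
m = 0.375, f(m) = -0.779297 (−); new bracket [0.375, 0.5]
m = 0.4375, f(m) = -0.2332 (−); new bracket [0.4375, 0.5]

-0.2332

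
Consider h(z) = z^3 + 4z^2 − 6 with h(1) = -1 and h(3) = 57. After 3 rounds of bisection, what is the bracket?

z = 2 gives h = 18, positive; keep [1, 2]
z = 1.5 gives h = 6.375, positive; keep [1, 1.5]
z = 1.25 gives h = 2.203125, positive; keep [1, 1.25]

[1, 1.25]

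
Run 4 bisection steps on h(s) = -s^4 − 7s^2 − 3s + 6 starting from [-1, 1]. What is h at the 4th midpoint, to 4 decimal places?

1.2380

m = 0, h(m) = 6 (+); new bracket [0, 1]
m = 0.5, h(m) = 2.6875 (+); new bracket [0.5, 1]
m = 0.75, h(m) = -0.503906 (−); new bracket [0.5, 0.75]
m = 0.625, h(m) = 1.238 (+); new bracket [0.625, 0.75]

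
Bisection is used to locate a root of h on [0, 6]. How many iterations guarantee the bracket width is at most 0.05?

7

Width after n steps is 6/2^n. Need 2^n ≥ 6/0.05 = 120.
2^6 = 64 < 120 ≤ 2^7 = 128, so n = 7.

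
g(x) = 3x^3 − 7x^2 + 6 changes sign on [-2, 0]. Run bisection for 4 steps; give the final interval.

[-0.875, -0.75]

x = -1 gives g = -4, negative; keep [-1, 0]
x = -0.5 gives g = 3.875, positive; keep [-1, -0.5]
x = -0.75 gives g = 0.796875, positive; keep [-1, -0.75]
x = -0.875 gives g = -1.3691, negative; keep [-0.875, -0.75]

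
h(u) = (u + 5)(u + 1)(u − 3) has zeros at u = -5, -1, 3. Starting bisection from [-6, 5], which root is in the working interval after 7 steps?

midpoint -0.5: h = -7.875 < 0 → [-0.5, 5]
midpoint 2.25: h = -17.671875 < 0 → [2.25, 5]
midpoint 3.625: h = 24.931641 > 0 → [2.25, 3.625]
midpoint 2.9375: h = -1.9534 < 0 → [2.9375, 3.625]
midpoint 3.28125: h = 9.9715 > 0 → [2.9375, 3.28125]
midpoint 3.109375: h = 3.6449 > 0 → [2.9375, 3.109375]
midpoint 3.0234375: h = 0.7566 > 0 → [2.9375, 3.0234375]

3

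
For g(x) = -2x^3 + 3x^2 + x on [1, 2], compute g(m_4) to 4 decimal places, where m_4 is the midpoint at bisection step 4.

-0.2407

m = 1.5, g(m) = 1.5 (+); new bracket [1.5, 2]
m = 1.75, g(m) = 0.21875 (+); new bracket [1.75, 2]
m = 1.875, g(m) = -0.761719 (−); new bracket [1.75, 1.875]
m = 1.8125, g(m) = -0.2407 (−); new bracket [1.75, 1.8125]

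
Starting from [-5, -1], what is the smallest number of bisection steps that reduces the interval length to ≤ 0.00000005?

Width after n steps is 4/2^n. Need 2^n ≥ 4/0.00000005 = 80000000.
2^26 = 67108864 < 80000000 ≤ 2^27 = 134217728, so n = 27.

27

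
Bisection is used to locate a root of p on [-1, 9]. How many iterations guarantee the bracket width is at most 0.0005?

Width after n steps is 10/2^n. Need 2^n ≥ 10/0.0005 = 20000.
2^14 = 16384 < 20000 ≤ 2^15 = 32768, so n = 15.

15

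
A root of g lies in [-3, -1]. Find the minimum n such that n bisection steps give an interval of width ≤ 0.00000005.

26

Width after n steps is 2/2^n. Need 2^n ≥ 2/0.00000005 = 40000000.
2^25 = 33554432 < 40000000 ≤ 2^26 = 67108864, so n = 26.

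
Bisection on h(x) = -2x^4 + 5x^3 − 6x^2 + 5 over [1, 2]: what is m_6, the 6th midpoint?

midpoint 1.5: h = -1.75 < 0 → [1, 1.5]
midpoint 1.25: h = 0.507812 > 0 → [1.25, 1.5]
midpoint 1.375: h = -0.494629 < 0 → [1.25, 1.375]
midpoint 1.3125: h = 0.0339 > 0 → [1.3125, 1.375]
midpoint 1.34375: h = -0.223 < 0 → [1.3125, 1.34375]
midpoint 1.328125: h = -0.0928 < 0 → [1.3125, 1.328125]

1.328125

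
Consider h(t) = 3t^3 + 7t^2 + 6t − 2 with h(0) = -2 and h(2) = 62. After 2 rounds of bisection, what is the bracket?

m = 1, h(m) = 14 (+); new bracket [0, 1]
m = 0.5, h(m) = 3.125 (+); new bracket [0, 0.5]

[0, 0.5]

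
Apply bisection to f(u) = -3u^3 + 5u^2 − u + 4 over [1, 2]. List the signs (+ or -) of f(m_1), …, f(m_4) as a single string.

m = 1.5, f(m) = 3.625 (+); new bracket [1.5, 2]
m = 1.75, f(m) = 1.484375 (+); new bracket [1.75, 2]
m = 1.875, f(m) = -0.072266 (−); new bracket [1.75, 1.875]
m = 1.8125, f(m) = 0.7502 (+); new bracket [1.8125, 1.875]

++-+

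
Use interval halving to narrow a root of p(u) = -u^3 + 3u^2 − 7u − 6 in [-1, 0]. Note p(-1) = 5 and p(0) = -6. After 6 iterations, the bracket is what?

m = -0.5, p(m) = -1.625 (−); new bracket [-1, -0.5]
m = -0.75, p(m) = 1.359375 (+); new bracket [-0.75, -0.5]
m = -0.625, p(m) = -0.208984 (−); new bracket [-0.75, -0.625]
m = -0.6875, p(m) = 0.5554 (+); new bracket [-0.6875, -0.625]
m = -0.65625, p(m) = 0.1684 (+); new bracket [-0.65625, -0.625]
m = -0.640625, p(m) = -0.0215 (−); new bracket [-0.65625, -0.640625]

[-0.65625, -0.640625]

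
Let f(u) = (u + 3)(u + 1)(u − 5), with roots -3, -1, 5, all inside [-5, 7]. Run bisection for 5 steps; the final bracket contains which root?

u = 1 gives f = -32, negative; keep [1, 7]
u = 4 gives f = -35, negative; keep [4, 7]
u = 5.5 gives f = 27.625, positive; keep [4, 5.5]
u = 4.75 gives f = -11.1406, negative; keep [4.75, 5.5]
u = 5.125 gives f = 6.2207, positive; keep [4.75, 5.125]

5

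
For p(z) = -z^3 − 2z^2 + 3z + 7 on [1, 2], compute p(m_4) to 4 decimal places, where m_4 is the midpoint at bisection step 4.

midpoint 1.5: p = 3.625 > 0 → [1.5, 2]
midpoint 1.75: p = 0.765625 > 0 → [1.75, 2]
midpoint 1.875: p = -0.998047 < 0 → [1.75, 1.875]
midpoint 1.8125: p = -0.0872 < 0 → [1.75, 1.8125]

-0.0872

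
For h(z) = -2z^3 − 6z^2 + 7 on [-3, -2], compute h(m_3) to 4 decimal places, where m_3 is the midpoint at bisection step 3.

-0.0508

midpoint -2.5: h = 0.75 > 0 → [-2.5, -2]
midpoint -2.25: h = -0.59375 < 0 → [-2.5, -2.25]
midpoint -2.375: h = -0.050781 < 0 → [-2.5, -2.375]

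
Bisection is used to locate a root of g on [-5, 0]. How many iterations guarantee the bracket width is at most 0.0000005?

24

Width after n steps is 5/2^n. Need 2^n ≥ 5/0.0000005 = 10000000.
2^23 = 8388608 < 10000000 ≤ 2^24 = 16777216, so n = 24.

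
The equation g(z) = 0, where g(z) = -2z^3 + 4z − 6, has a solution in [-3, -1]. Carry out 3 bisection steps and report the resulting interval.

g(-2) = 2 > 0, so the root lies in [-2, -1]
g(-1.5) = -5.25 < 0, so the root lies in [-2, -1.5]
g(-1.75) = -2.28125 < 0, so the root lies in [-2, -1.75]

[-2, -1.75]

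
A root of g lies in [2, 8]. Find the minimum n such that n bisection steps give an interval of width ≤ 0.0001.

16

Width after n steps is 6/2^n. Need 2^n ≥ 6/0.0001 = 60000.
2^15 = 32768 < 60000 ≤ 2^16 = 65536, so n = 16.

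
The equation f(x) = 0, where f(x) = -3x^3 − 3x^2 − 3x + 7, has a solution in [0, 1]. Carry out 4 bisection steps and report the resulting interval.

m = 0.5, f(m) = 4.375 (+); new bracket [0.5, 1]
m = 0.75, f(m) = 1.796875 (+); new bracket [0.75, 1]
m = 0.875, f(m) = 0.068359 (+); new bracket [0.875, 1]
m = 0.9375, f(m) = -0.9211 (−); new bracket [0.875, 0.9375]

[0.875, 0.9375]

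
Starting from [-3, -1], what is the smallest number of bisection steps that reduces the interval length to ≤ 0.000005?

Width after n steps is 2/2^n. Need 2^n ≥ 2/0.000005 = 400000.
2^18 = 262144 < 400000 ≤ 2^19 = 524288, so n = 19.

19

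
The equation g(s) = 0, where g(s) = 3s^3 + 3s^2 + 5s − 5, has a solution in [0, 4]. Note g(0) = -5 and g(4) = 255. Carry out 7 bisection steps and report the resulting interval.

midpoint 2: g = 41 > 0 → [0, 2]
midpoint 1: g = 6 > 0 → [0, 1]
midpoint 0.5: g = -1.375 < 0 → [0.5, 1]
midpoint 0.75: g = 1.7031 > 0 → [0.5, 0.75]
midpoint 0.625: g = 0.0293 > 0 → [0.5, 0.625]
midpoint 0.5625: g = -0.7043 < 0 → [0.5625, 0.625]
midpoint 0.59375: g = -0.3457 < 0 → [0.59375, 0.625]

[0.59375, 0.625]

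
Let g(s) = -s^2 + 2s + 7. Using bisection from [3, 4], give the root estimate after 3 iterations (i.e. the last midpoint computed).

m = 3.5, g(m) = 1.75 (+); new bracket [3.5, 4]
m = 3.75, g(m) = 0.4375 (+); new bracket [3.75, 4]
m = 3.875, g(m) = -0.265625 (−); new bracket [3.75, 3.875]

3.875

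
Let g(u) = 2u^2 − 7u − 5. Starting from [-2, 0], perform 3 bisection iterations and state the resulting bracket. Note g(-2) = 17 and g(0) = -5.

midpoint -1: g = 4 > 0 → [-1, 0]
midpoint -0.5: g = -1 < 0 → [-1, -0.5]
midpoint -0.75: g = 1.375 > 0 → [-0.75, -0.5]

[-0.75, -0.5]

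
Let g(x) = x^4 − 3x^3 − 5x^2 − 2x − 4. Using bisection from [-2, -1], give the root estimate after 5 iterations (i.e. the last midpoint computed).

g(-1.5) = 2.9375 > 0, so the root lies in [-1.5, -1]
g(-1.25) = -1.011719 < 0, so the root lies in [-1.5, -1.25]
g(-1.375) = 0.670166 > 0, so the root lies in [-1.375, -1.25]
g(-1.3125) = -0.2378 < 0, so the root lies in [-1.375, -1.3125]
g(-1.34375) = 0.1987 > 0, so the root lies in [-1.34375, -1.3125]

-1.34375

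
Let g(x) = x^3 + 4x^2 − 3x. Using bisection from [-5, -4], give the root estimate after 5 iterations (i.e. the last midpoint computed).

-4.65625

x = -4.5 gives g = 3.375, positive; keep [-5, -4.5]
x = -4.75 gives g = -2.671875, negative; keep [-4.75, -4.5]
x = -4.625 gives g = 0.505859, positive; keep [-4.75, -4.625]
x = -4.6875 gives g = -1.0437, negative; keep [-4.6875, -4.625]
x = -4.65625 gives g = -0.2592, negative; keep [-4.65625, -4.625]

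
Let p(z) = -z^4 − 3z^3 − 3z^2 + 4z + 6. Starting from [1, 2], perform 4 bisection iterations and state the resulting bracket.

[1.125, 1.1875]

midpoint 1.5: p = -9.9375 < 0 → [1, 1.5]
midpoint 1.25: p = -1.988281 < 0 → [1, 1.25]
midpoint 1.125: p = 0.829834 > 0 → [1.125, 1.25]
midpoint 1.1875: p = -0.4927 < 0 → [1.125, 1.1875]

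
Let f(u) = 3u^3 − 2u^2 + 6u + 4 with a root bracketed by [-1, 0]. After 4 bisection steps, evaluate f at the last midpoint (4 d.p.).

-0.5417

m = -0.5, f(m) = 0.125 (+); new bracket [-1, -0.5]
m = -0.75, f(m) = -2.890625 (−); new bracket [-0.75, -0.5]
m = -0.625, f(m) = -1.263672 (−); new bracket [-0.625, -0.5]
m = -0.5625, f(m) = -0.5417 (−); new bracket [-0.5625, -0.5]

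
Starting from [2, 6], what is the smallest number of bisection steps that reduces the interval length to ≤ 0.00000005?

Width after n steps is 4/2^n. Need 2^n ≥ 4/0.00000005 = 80000000.
2^26 = 67108864 < 80000000 ≤ 2^27 = 134217728, so n = 27.

27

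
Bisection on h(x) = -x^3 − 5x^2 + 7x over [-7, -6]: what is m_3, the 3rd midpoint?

midpoint -6.5: h = 17.875 > 0 → [-6.5, -6]
midpoint -6.25: h = 5.078125 > 0 → [-6.25, -6]
midpoint -6.125: h = -0.669922 < 0 → [-6.25, -6.125]

-6.125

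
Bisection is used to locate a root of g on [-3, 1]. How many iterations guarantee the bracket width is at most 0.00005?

17

Width after n steps is 4/2^n. Need 2^n ≥ 4/0.00005 = 80000.
2^16 = 65536 < 80000 ≤ 2^17 = 131072, so n = 17.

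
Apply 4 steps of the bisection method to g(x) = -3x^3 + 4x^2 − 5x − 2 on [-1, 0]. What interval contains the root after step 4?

x = -0.5 gives g = 1.875, positive; keep [-0.5, 0]
x = -0.25 gives g = -0.453125, negative; keep [-0.5, -0.25]
x = -0.375 gives g = 0.595703, positive; keep [-0.375, -0.25]
x = -0.3125 gives g = 0.0447, positive; keep [-0.3125, -0.25]

[-0.3125, -0.25]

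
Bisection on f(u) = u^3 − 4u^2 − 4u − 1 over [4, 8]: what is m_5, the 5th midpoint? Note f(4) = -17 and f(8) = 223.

u = 6 gives f = 47, positive; keep [4, 6]
u = 5 gives f = 4, positive; keep [4, 5]
u = 4.5 gives f = -8.875, negative; keep [4.5, 5]
u = 4.75 gives f = -3.0781, negative; keep [4.75, 5]
u = 4.875 gives f = 0.2949, positive; keep [4.75, 4.875]

4.875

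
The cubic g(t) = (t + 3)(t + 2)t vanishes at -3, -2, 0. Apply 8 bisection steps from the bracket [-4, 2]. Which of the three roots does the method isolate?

m = -1, g(m) = -2 (−); new bracket [-1, 2]
m = 0.5, g(m) = 4.375 (+); new bracket [-1, 0.5]
m = -0.25, g(m) = -1.203125 (−); new bracket [-0.25, 0.5]
m = 0.125, g(m) = 0.8301 (+); new bracket [-0.25, 0.125]
m = -0.0625, g(m) = -0.3557 (−); new bracket [-0.0625, 0.125]
m = 0.03125, g(m) = 0.1924 (+); new bracket [-0.0625, 0.03125]
m = -0.015625, g(m) = -0.0925 (−); new bracket [-0.015625, 0.03125]
m = 0.0078125, g(m) = 0.0472 (+); new bracket [-0.015625, 0.0078125]

0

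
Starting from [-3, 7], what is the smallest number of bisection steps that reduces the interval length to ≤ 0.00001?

20

Width after n steps is 10/2^n. Need 2^n ≥ 10/0.00001 = 1000000.
2^19 = 524288 < 1000000 ≤ 2^20 = 1048576, so n = 20.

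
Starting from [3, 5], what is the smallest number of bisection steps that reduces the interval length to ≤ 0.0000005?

22

Width after n steps is 2/2^n. Need 2^n ≥ 2/0.0000005 = 4000000.
2^21 = 2097152 < 4000000 ≤ 2^22 = 4194304, so n = 22.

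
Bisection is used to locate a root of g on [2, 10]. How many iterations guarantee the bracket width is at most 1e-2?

Width after n steps is 8/2^n. Need 2^n ≥ 8/1e-2 = 800.
2^9 = 512 < 800 ≤ 2^10 = 1024, so n = 10.

10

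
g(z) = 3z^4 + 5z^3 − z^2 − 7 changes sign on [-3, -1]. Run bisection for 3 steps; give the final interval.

[-2.25, -2]

z = -2 gives g = -3, negative; keep [-3, -2]
z = -2.5 gives g = 25.8125, positive; keep [-2.5, -2]
z = -2.25 gives g = 7.871094, positive; keep [-2.25, -2]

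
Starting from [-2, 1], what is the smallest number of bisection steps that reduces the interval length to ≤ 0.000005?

Width after n steps is 3/2^n. Need 2^n ≥ 3/0.000005 = 600000.
2^19 = 524288 < 600000 ≤ 2^20 = 1048576, so n = 20.

20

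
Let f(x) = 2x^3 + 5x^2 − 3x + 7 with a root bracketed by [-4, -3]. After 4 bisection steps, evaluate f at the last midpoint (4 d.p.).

-0.8931

x = -3.5 gives f = -7, negative; keep [-3.5, -3]
x = -3.25 gives f = 0.90625, positive; keep [-3.5, -3.25]
x = -3.375 gives f = -2.808594, negative; keep [-3.375, -3.25]
x = -3.3125 gives f = -0.8931, negative; keep [-3.3125, -3.25]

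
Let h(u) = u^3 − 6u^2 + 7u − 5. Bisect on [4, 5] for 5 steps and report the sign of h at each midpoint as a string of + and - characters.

u = 4.5 gives h = -3.875, negative; keep [4.5, 5]
u = 4.75 gives h = 0.046875, positive; keep [4.5, 4.75]
u = 4.625 gives h = -2.037109, negative; keep [4.625, 4.75]
u = 4.6875 gives h = -1.0266, negative; keep [4.6875, 4.75]
u = 4.71875 gives h = -0.4978, negative; keep [4.71875, 4.75]

-+---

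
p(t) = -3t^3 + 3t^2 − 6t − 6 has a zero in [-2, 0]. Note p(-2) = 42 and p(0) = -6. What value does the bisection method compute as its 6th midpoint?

t = -1 gives p = 6, positive; keep [-1, 0]
t = -0.5 gives p = -1.875, negative; keep [-1, -0.5]
t = -0.75 gives p = 1.453125, positive; keep [-0.75, -0.5]
t = -0.625 gives p = -0.3457, negative; keep [-0.75, -0.625]
t = -0.6875 gives p = 0.5178, positive; keep [-0.6875, -0.625]
t = -0.65625 gives p = 0.0774, positive; keep [-0.65625, -0.625]

-0.65625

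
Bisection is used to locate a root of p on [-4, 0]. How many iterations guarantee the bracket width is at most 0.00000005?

27

Width after n steps is 4/2^n. Need 2^n ≥ 4/0.00000005 = 80000000.
2^26 = 67108864 < 80000000 ≤ 2^27 = 134217728, so n = 27.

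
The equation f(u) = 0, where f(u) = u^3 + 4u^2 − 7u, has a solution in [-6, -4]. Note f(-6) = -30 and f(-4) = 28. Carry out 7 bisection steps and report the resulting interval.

[-5.328125, -5.3125]

u = -5 gives f = 10, positive; keep [-6, -5]
u = -5.5 gives f = -6.875, negative; keep [-5.5, -5]
u = -5.25 gives f = 2.296875, positive; keep [-5.5, -5.25]
u = -5.375 gives f = -2.0996, negative; keep [-5.375, -5.25]
u = -5.3125 gives f = 0.1453, positive; keep [-5.375, -5.3125]
u = -5.34375 gives f = -0.9654, negative; keep [-5.34375, -5.3125]
u = -5.328125 gives f = -0.4072, negative; keep [-5.328125, -5.3125]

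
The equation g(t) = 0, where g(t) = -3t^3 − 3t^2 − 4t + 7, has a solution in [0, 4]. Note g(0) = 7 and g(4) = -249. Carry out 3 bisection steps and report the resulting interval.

m = 2, g(m) = -37 (−); new bracket [0, 2]
m = 1, g(m) = -3 (−); new bracket [0, 1]
m = 0.5, g(m) = 3.875 (+); new bracket [0.5, 1]

[0.5, 1]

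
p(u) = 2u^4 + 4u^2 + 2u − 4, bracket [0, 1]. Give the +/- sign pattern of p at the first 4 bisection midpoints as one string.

-+--

m = 0.5, p(m) = -1.875 (−); new bracket [0.5, 1]
m = 0.75, p(m) = 0.382812 (+); new bracket [0.5, 0.75]
m = 0.625, p(m) = -0.882324 (−); new bracket [0.625, 0.75]
m = 0.6875, p(m) = -0.2876 (−); new bracket [0.6875, 0.75]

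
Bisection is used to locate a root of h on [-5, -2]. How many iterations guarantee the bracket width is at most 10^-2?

Width after n steps is 3/2^n. Need 2^n ≥ 3/10^-2 = 300.
2^8 = 256 < 300 ≤ 2^9 = 512, so n = 9.

9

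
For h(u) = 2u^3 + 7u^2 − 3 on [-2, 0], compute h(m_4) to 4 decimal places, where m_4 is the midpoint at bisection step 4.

midpoint -1: h = 2 > 0 → [-1, 0]
midpoint -0.5: h = -1.5 < 0 → [-1, -0.5]
midpoint -0.75: h = 0.09375 > 0 → [-0.75, -0.5]
midpoint -0.625: h = -0.7539 < 0 → [-0.75, -0.625]

-0.7539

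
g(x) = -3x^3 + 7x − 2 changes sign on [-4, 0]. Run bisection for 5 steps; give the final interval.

x = -2 gives g = 8, positive; keep [-2, 0]
x = -1 gives g = -6, negative; keep [-2, -1]
x = -1.5 gives g = -2.375, negative; keep [-2, -1.5]
x = -1.75 gives g = 1.8281, positive; keep [-1.75, -1.5]
x = -1.625 gives g = -0.502, negative; keep [-1.75, -1.625]

[-1.75, -1.625]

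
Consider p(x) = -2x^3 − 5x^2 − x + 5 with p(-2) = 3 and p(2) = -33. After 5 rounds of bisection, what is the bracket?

[0.75, 0.875]

x = 0 gives p = 5, positive; keep [0, 2]
x = 1 gives p = -3, negative; keep [0, 1]
x = 0.5 gives p = 3, positive; keep [0.5, 1]
x = 0.75 gives p = 0.5938, positive; keep [0.75, 1]
x = 0.875 gives p = -1.043, negative; keep [0.75, 0.875]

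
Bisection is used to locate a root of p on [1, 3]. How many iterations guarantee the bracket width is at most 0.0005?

12

Width after n steps is 2/2^n. Need 2^n ≥ 2/0.0005 = 4000.
2^11 = 2048 < 4000 ≤ 2^12 = 4096, so n = 12.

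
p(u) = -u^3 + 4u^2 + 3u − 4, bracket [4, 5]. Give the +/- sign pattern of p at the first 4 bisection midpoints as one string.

p(4.5) = -0.625 < 0, so the root lies in [4, 4.5]
p(4.25) = 4.234375 > 0, so the root lies in [4.25, 4.5]
p(4.375) = 1.947266 > 0, so the root lies in [4.375, 4.5]
p(4.4375) = 0.6975 > 0, so the root lies in [4.4375, 4.5]

-+++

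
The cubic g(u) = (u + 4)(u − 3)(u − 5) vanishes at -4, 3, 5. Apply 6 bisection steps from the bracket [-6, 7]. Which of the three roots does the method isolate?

g(0.5) = 50.625 > 0, so the root lies in [-6, 0.5]
g(-2.75) = 55.703125 > 0, so the root lies in [-6, -2.75]
g(-4.375) = -25.927734 < 0, so the root lies in [-4.375, -2.75]
g(-3.5625) = 24.5837 > 0, so the root lies in [-4.375, -3.5625]
g(-3.96875) = 1.9532 > 0, so the root lies in [-4.375, -3.96875]
g(-4.171875) = -11.3059 < 0, so the root lies in [-4.171875, -3.96875]

-4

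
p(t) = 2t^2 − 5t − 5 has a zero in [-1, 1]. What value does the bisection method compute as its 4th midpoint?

-0.875

m = 0, p(m) = -5 (−); new bracket [-1, 0]
m = -0.5, p(m) = -2 (−); new bracket [-1, -0.5]
m = -0.75, p(m) = -0.125 (−); new bracket [-1, -0.75]
m = -0.875, p(m) = 0.9062 (+); new bracket [-0.875, -0.75]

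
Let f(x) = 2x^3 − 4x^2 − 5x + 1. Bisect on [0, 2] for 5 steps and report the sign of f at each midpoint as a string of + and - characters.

---+-

midpoint 1: f = -6 < 0 → [0, 1]
midpoint 0.5: f = -2.25 < 0 → [0, 0.5]
midpoint 0.25: f = -0.46875 < 0 → [0, 0.25]
midpoint 0.125: f = 0.3164 > 0 → [0.125, 0.25]
midpoint 0.1875: f = -0.0649 < 0 → [0.125, 0.1875]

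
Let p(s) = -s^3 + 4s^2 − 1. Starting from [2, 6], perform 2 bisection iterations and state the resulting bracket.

midpoint 4: p = -1 < 0 → [2, 4]
midpoint 3: p = 8 > 0 → [3, 4]

[3, 4]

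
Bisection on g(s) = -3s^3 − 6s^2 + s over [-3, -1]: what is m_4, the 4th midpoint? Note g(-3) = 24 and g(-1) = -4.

-2.125

s = -2 gives g = -2, negative; keep [-3, -2]
s = -2.5 gives g = 6.875, positive; keep [-2.5, -2]
s = -2.25 gives g = 1.546875, positive; keep [-2.25, -2]
s = -2.125 gives g = -0.4316, negative; keep [-2.25, -2.125]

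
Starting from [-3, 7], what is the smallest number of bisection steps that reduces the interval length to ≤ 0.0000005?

Width after n steps is 10/2^n. Need 2^n ≥ 10/0.0000005 = 20000000.
2^24 = 16777216 < 20000000 ≤ 2^25 = 33554432, so n = 25.

25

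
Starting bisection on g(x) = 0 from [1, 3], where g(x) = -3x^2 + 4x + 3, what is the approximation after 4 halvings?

x = 2 gives g = -1, negative; keep [1, 2]
x = 1.5 gives g = 2.25, positive; keep [1.5, 2]
x = 1.75 gives g = 0.8125, positive; keep [1.75, 2]
x = 1.875 gives g = -0.0469, negative; keep [1.75, 1.875]

1.875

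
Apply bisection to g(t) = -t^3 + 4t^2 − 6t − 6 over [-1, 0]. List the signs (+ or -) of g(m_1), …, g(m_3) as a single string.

t = -0.5 gives g = -1.875, negative; keep [-1, -0.5]
t = -0.75 gives g = 1.171875, positive; keep [-0.75, -0.5]
t = -0.625 gives g = -0.443359, negative; keep [-0.75, -0.625]

-+-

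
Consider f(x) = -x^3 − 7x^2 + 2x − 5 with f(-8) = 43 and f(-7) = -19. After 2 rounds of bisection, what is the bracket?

[-7.5, -7.25]

f(-7.5) = 8.125 > 0, so the root lies in [-7.5, -7]
f(-7.25) = -6.359375 < 0, so the root lies in [-7.5, -7.25]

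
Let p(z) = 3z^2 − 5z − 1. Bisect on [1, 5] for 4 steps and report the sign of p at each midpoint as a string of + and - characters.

++--

z = 3 gives p = 11, positive; keep [1, 3]
z = 2 gives p = 1, positive; keep [1, 2]
z = 1.5 gives p = -1.75, negative; keep [1.5, 2]
z = 1.75 gives p = -0.5625, negative; keep [1.75, 2]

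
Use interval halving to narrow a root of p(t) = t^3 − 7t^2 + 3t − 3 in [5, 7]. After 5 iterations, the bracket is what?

[6.5625, 6.625]

m = 6, p(m) = -21 (−); new bracket [6, 7]
m = 6.5, p(m) = -4.625 (−); new bracket [6.5, 7]
m = 6.75, p(m) = 5.859375 (+); new bracket [6.5, 6.75]
m = 6.625, p(m) = 0.416 (+); new bracket [6.5, 6.625]
m = 6.5625, p(m) = -2.1541 (−); new bracket [6.5625, 6.625]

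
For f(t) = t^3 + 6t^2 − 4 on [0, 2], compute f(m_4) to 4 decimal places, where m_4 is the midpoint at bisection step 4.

1.2637

t = 1 gives f = 3, positive; keep [0, 1]
t = 0.5 gives f = -2.375, negative; keep [0.5, 1]
t = 0.75 gives f = -0.203125, negative; keep [0.75, 1]
t = 0.875 gives f = 1.2637, positive; keep [0.75, 0.875]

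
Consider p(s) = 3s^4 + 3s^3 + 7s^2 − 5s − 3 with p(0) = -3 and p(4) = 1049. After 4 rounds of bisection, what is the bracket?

p(2) = 87 > 0, so the root lies in [0, 2]
p(1) = 5 > 0, so the root lies in [0, 1]
p(0.5) = -3.1875 < 0, so the root lies in [0.5, 1]
p(0.75) = -0.5977 < 0, so the root lies in [0.75, 1]

[0.75, 1]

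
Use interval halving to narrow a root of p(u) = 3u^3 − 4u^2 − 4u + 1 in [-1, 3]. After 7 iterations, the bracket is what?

[1.90625, 1.9375]

midpoint 1: p = -4 < 0 → [1, 3]
midpoint 2: p = 1 > 0 → [1, 2]
midpoint 1.5: p = -3.875 < 0 → [1.5, 2]
midpoint 1.75: p = -2.1719 < 0 → [1.75, 2]
midpoint 1.875: p = -0.7871 < 0 → [1.875, 2]
midpoint 1.9375: p = 0.054 > 0 → [1.875, 1.9375]
midpoint 1.90625: p = -0.3794 < 0 → [1.90625, 1.9375]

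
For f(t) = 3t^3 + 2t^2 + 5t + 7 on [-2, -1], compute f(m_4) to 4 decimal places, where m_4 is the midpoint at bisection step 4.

m = -1.5, f(m) = -6.125 (−); new bracket [-1.5, -1]
m = -1.25, f(m) = -1.984375 (−); new bracket [-1.25, -1]
m = -1.125, f(m) = -0.365234 (−); new bracket [-1.125, -1]
m = -1.0625, f(m) = 0.3469 (+); new bracket [-1.125, -1.0625]

0.3469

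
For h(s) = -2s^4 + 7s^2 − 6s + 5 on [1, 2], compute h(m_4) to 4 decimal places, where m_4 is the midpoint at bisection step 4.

0.7939

m = 1.5, h(m) = 1.625 (+); new bracket [1.5, 2]
m = 1.75, h(m) = -2.820312 (−); new bracket [1.5, 1.75]
m = 1.625, h(m) = -0.211426 (−); new bracket [1.5, 1.625]
m = 1.5625, h(m) = 0.7939 (+); new bracket [1.5625, 1.625]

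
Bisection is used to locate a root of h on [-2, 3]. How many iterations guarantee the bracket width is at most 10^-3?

Width after n steps is 5/2^n. Need 2^n ≥ 5/10^-3 = 5000.
2^12 = 4096 < 5000 ≤ 2^13 = 8192, so n = 13.

13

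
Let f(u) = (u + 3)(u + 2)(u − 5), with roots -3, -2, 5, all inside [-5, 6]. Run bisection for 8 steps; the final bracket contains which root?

m = 0.5, f(m) = -39.375 (−); new bracket [0.5, 6]
m = 3.25, f(m) = -57.421875 (−); new bracket [3.25, 6]
m = 4.625, f(m) = -18.943359 (−); new bracket [4.625, 6]
m = 5.3125, f(m) = 18.9954 (+); new bracket [4.625, 5.3125]
m = 4.96875, f(m) = -1.7354 (−); new bracket [4.96875, 5.3125]
m = 5.140625, f(m) = 8.1744 (+); new bracket [4.96875, 5.140625]
m = 5.0546875, f(m) = 3.1075 (+); new bracket [4.96875, 5.0546875]
m = 5.01171875, f(m) = 0.6583 (+); new bracket [4.96875, 5.01171875]

5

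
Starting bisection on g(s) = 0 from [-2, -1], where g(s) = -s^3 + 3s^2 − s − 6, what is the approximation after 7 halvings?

-1.1015625

midpoint -1.5: g = 5.625 > 0 → [-1.5, -1]
midpoint -1.25: g = 1.890625 > 0 → [-1.25, -1]
midpoint -1.125: g = 0.345703 > 0 → [-1.125, -1]
midpoint -1.0625: g = -0.3513 < 0 → [-1.125, -1.0625]
midpoint -1.09375: g = -0.0089 < 0 → [-1.125, -1.09375]
midpoint -1.109375: g = 0.1668 > 0 → [-1.109375, -1.09375]
midpoint -1.1015625: g = 0.0786 > 0 → [-1.1015625, -1.09375]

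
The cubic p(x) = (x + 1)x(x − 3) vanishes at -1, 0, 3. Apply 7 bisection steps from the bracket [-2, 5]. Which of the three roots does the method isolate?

3

m = 1.5, p(m) = -5.625 (−); new bracket [1.5, 5]
m = 3.25, p(m) = 3.453125 (+); new bracket [1.5, 3.25]
m = 2.375, p(m) = -5.009766 (−); new bracket [2.375, 3.25]
m = 2.8125, p(m) = -2.0105 (−); new bracket [2.8125, 3.25]
m = 3.03125, p(m) = 0.3819 (+); new bracket [2.8125, 3.03125]
m = 2.921875, p(m) = -0.8953 (−); new bracket [2.921875, 3.03125]
m = 2.9765625, p(m) = -0.2774 (−); new bracket [2.9765625, 3.03125]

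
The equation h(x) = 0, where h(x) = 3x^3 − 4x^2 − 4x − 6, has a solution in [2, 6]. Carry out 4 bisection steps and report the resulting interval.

[2.25, 2.5]

m = 4, h(m) = 106 (+); new bracket [2, 4]
m = 3, h(m) = 27 (+); new bracket [2, 3]
m = 2.5, h(m) = 5.875 (+); new bracket [2, 2.5]
m = 2.25, h(m) = -1.0781 (−); new bracket [2.25, 2.5]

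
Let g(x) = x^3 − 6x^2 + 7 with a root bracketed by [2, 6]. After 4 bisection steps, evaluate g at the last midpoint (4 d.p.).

m = 4, g(m) = -25 (−); new bracket [4, 6]
m = 5, g(m) = -18 (−); new bracket [5, 6]
m = 5.5, g(m) = -8.125 (−); new bracket [5.5, 6]
m = 5.75, g(m) = -1.2656 (−); new bracket [5.75, 6]

-1.2656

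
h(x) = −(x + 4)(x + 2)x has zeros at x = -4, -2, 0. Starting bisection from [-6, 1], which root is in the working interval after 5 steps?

-4

h(-2.5) = -1.875 < 0, so the root lies in [-6, -2.5]
h(-4.25) = 2.390625 > 0, so the root lies in [-4.25, -2.5]
h(-3.375) = -2.900391 < 0, so the root lies in [-4.25, -3.375]
h(-3.8125) = -1.2957 < 0, so the root lies in [-4.25, -3.8125]
h(-4.03125) = 0.2559 > 0, so the root lies in [-4.03125, -3.8125]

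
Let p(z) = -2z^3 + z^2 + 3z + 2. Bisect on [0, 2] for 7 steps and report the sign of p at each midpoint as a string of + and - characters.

m = 1, p(m) = 4 (+); new bracket [1, 2]
m = 1.5, p(m) = 2 (+); new bracket [1.5, 2]
m = 1.75, p(m) = -0.40625 (−); new bracket [1.5, 1.75]
m = 1.625, p(m) = 0.9336 (+); new bracket [1.625, 1.75]
m = 1.6875, p(m) = 0.2993 (+); new bracket [1.6875, 1.75]
m = 1.71875, p(m) = -0.0444 (−); new bracket [1.6875, 1.71875]
m = 1.703125, p(m) = 0.1297 (+); new bracket [1.703125, 1.71875]

++-++-+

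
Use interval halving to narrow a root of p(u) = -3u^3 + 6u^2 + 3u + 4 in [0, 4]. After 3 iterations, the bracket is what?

midpoint 2: p = 10 > 0 → [2, 4]
midpoint 3: p = -14 < 0 → [2, 3]
midpoint 2.5: p = 2.125 > 0 → [2.5, 3]

[2.5, 3]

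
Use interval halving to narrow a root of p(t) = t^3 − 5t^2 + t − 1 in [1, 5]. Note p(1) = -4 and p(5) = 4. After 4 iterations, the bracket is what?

[4.75, 5]

midpoint 3: p = -16 < 0 → [3, 5]
midpoint 4: p = -13 < 0 → [4, 5]
midpoint 4.5: p = -6.625 < 0 → [4.5, 5]
midpoint 4.75: p = -1.8906 < 0 → [4.75, 5]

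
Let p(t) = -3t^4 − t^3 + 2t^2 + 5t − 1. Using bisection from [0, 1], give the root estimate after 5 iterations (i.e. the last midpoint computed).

0.21875

m = 0.5, p(m) = 1.6875 (+); new bracket [0, 0.5]
m = 0.25, p(m) = 0.347656 (+); new bracket [0, 0.25]
m = 0.125, p(m) = -0.346436 (−); new bracket [0.125, 0.25]
m = 0.1875, p(m) = -0.0025 (−); new bracket [0.1875, 0.25]
m = 0.21875, p(m) = 0.1721 (+); new bracket [0.1875, 0.21875]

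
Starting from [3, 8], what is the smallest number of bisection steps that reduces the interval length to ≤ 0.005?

10

Width after n steps is 5/2^n. Need 2^n ≥ 5/0.005 = 1000.
2^9 = 512 < 1000 ≤ 2^10 = 1024, so n = 10.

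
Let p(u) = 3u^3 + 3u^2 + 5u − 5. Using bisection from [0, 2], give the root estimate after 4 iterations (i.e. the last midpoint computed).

m = 1, p(m) = 6 (+); new bracket [0, 1]
m = 0.5, p(m) = -1.375 (−); new bracket [0.5, 1]
m = 0.75, p(m) = 1.703125 (+); new bracket [0.5, 0.75]
m = 0.625, p(m) = 0.0293 (+); new bracket [0.5, 0.625]

0.625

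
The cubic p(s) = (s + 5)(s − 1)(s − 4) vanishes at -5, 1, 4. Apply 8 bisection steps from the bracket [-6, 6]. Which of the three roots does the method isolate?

p(0) = 20 > 0, so the root lies in [-6, 0]
p(-3) = 56 > 0, so the root lies in [-6, -3]
p(-4.5) = 23.375 > 0, so the root lies in [-6, -4.5]
p(-5.25) = -14.4531 < 0, so the root lies in [-5.25, -4.5]
p(-4.875) = 6.5176 > 0, so the root lies in [-5.25, -4.875]
p(-5.0625) = -3.4338 < 0, so the root lies in [-5.0625, -4.875]
p(-4.96875) = 1.6729 > 0, so the root lies in [-5.0625, -4.96875]
p(-5.015625) = -0.8474 < 0, so the root lies in [-5.015625, -4.96875]

-5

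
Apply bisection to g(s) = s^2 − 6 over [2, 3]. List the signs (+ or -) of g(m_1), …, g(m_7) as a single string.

+---++-

m = 2.5, g(m) = 0.25 (+); new bracket [2, 2.5]
m = 2.25, g(m) = -0.9375 (−); new bracket [2.25, 2.5]
m = 2.375, g(m) = -0.359375 (−); new bracket [2.375, 2.5]
m = 2.4375, g(m) = -0.0586 (−); new bracket [2.4375, 2.5]
m = 2.46875, g(m) = 0.0947 (+); new bracket [2.4375, 2.46875]
m = 2.453125, g(m) = 0.0178 (+); new bracket [2.4375, 2.453125]
m = 2.4453125, g(m) = -0.0204 (−); new bracket [2.4453125, 2.453125]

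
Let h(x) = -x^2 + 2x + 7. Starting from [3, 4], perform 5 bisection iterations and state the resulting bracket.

[3.8125, 3.84375]

x = 3.5 gives h = 1.75, positive; keep [3.5, 4]
x = 3.75 gives h = 0.4375, positive; keep [3.75, 4]
x = 3.875 gives h = -0.265625, negative; keep [3.75, 3.875]
x = 3.8125 gives h = 0.0898, positive; keep [3.8125, 3.875]
x = 3.84375 gives h = -0.0869, negative; keep [3.8125, 3.84375]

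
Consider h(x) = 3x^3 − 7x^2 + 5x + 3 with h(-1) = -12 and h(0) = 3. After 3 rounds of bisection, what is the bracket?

[-0.375, -0.25]

x = -0.5 gives h = -1.625, negative; keep [-0.5, 0]
x = -0.25 gives h = 1.265625, positive; keep [-0.5, -0.25]
x = -0.375 gives h = -0.017578, negative; keep [-0.375, -0.25]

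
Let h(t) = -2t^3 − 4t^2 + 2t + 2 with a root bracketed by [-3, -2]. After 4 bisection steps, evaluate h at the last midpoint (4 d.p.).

-0.5806

midpoint -2.5: h = 3.25 > 0 → [-2.5, -2]
midpoint -2.25: h = 0.03125 > 0 → [-2.25, -2]
midpoint -2.125: h = -1.121094 < 0 → [-2.25, -2.125]
midpoint -2.1875: h = -0.5806 < 0 → [-2.25, -2.1875]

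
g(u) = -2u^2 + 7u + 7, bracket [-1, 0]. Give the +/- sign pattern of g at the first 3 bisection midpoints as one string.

midpoint -0.5: g = 3 > 0 → [-1, -0.5]
midpoint -0.75: g = 0.625 > 0 → [-1, -0.75]
midpoint -0.875: g = -0.65625 < 0 → [-0.875, -0.75]

++-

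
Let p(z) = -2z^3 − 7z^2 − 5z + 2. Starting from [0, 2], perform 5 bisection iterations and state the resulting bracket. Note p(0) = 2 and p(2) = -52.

m = 1, p(m) = -12 (−); new bracket [0, 1]
m = 0.5, p(m) = -2.5 (−); new bracket [0, 0.5]
m = 0.25, p(m) = 0.28125 (+); new bracket [0.25, 0.5]
m = 0.375, p(m) = -0.9648 (−); new bracket [0.25, 0.375]
m = 0.3125, p(m) = -0.3071 (−); new bracket [0.25, 0.3125]

[0.25, 0.3125]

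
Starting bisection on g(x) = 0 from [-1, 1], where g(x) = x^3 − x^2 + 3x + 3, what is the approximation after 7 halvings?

m = 0, g(m) = 3 (+); new bracket [-1, 0]
m = -0.5, g(m) = 1.125 (+); new bracket [-1, -0.5]
m = -0.75, g(m) = -0.234375 (−); new bracket [-0.75, -0.5]
m = -0.625, g(m) = 0.4902 (+); new bracket [-0.75, -0.625]
m = -0.6875, g(m) = 0.1399 (+); new bracket [-0.75, -0.6875]
m = -0.71875, g(m) = -0.0442 (−); new bracket [-0.71875, -0.6875]
m = -0.703125, g(m) = 0.0486 (+); new bracket [-0.71875, -0.703125]

-0.703125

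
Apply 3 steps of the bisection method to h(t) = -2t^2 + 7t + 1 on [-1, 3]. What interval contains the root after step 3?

m = 1, h(m) = 6 (+); new bracket [-1, 1]
m = 0, h(m) = 1 (+); new bracket [-1, 0]
m = -0.5, h(m) = -3 (−); new bracket [-0.5, 0]

[-0.5, 0]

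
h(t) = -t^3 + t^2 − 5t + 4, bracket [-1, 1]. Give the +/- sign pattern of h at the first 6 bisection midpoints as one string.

+++-+-

t = 0 gives h = 4, positive; keep [0, 1]
t = 0.5 gives h = 1.625, positive; keep [0.5, 1]
t = 0.75 gives h = 0.390625, positive; keep [0.75, 1]
t = 0.875 gives h = -0.2793, negative; keep [0.75, 0.875]
t = 0.8125 gives h = 0.0613, positive; keep [0.8125, 0.875]
t = 0.84375 gives h = -0.1075, negative; keep [0.8125, 0.84375]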